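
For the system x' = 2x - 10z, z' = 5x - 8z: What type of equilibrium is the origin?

stable spiral

A = [[2,-10],[5,-8]]; det(A-λI) = λ^2 + 6λ + 34.
λ = -3 ± 5i: negative real part.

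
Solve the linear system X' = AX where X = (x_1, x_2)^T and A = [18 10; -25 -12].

x_1(t) = -C_1e^(3t)sin(5t) + C_1e^(3t)cos(5t) + C_2e^(3t)sin(5t) + C_2e^(3t)cos(5t), x_2(t) = C_1e^(3t)sin(5t) - 2C_1e^(3t)cos(5t) - 2C_2e^(3t)sin(5t) - C_2e^(3t)cos(5t)

Coefficient matrix A = [[18, 10], [-25, -12]].
Characteristic polynomial det(A - λI) = λ^2 - 6λ + 34 = 0.
Eigenvalues λ = 3 ± 5i (complex conjugate pair).
For λ=3+5i: an eigenvector is (1,-2) - i(-1,1) = (1 + i, -2 - i).
A real fundamental pair from Re and Im of e^((3+5i)t)v: X_1 = e^(3t)(cos(5t)·(1,-2) + sin(5t)·(-1,1)), X_2 = e^(3t)(sin(5t)·(1,-2) - cos(5t)·(-1,1)).
General solution: C_1X_1 + C_2X_2.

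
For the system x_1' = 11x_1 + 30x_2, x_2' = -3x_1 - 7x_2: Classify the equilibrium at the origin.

A = [[11,30],[-3,-7]]; det(A-λI) = λ^2 - 4λ + 13.
λ = 2 ± 3i: positive real part.

unstable spiral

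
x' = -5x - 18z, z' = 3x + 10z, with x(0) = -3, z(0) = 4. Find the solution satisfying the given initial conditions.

Coefficient matrix A = [[-5, -18], [3, 10]].
Characteristic polynomial det(A - λI) = λ^2 - 5λ + 4 = 0.
Eigenvalues λ = 1, 4.
For λ=1: (A-λI) row 1 is [-6, -18], so an eigenvector is (3, -1).
For λ=4: (A-λI) row 1 is [-9, -18], so an eigenvector is (2, -1).
General solution: C_1e^(t)(3,-1) + C_2e^(4t)(2,-1).
Applying x(0)=-3, z(0)=4 gives C_1=5, C_2=-9.

x(t) = -18e^(4t) + 15e^(t), z(t) = 9e^(4t) - 5e^(t)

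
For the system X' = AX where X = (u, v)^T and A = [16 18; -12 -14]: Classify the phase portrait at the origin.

saddle

A = [[16,18],[-12,-14]]; det(A-λI) = λ^2 - 2λ - 8.
λ = -2, 4: opposite signs.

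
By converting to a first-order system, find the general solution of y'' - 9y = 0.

y(t) = K_1e^(-3t) + K_2e^(3t)

Let x_1 = y, x_2 = y'. Then x_1' = x_2 and x_2' = 9x_1.
A = [[0,1],[9,0]]; det(A-λI) = λ^2 - 9.
Eigenvalues λ = -3, 3 with eigenvectors (1,-3), (1,3).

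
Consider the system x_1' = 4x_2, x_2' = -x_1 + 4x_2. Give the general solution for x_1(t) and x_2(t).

x_1(t) = 2K_1e^(2t) + 2K_2te^(2t) + K_2e^(2t), x_2(t) = K_1e^(2t) + K_2te^(2t) + K_2e^(2t)

Coefficient matrix A = [[0, 4], [-1, 4]].
Characteristic polynomial det(A - λI) = λ^2 - 4λ + 4 = 0.
Single eigenvalue λ = 2 with algebraic multiplicity 2.
Eigenvector v = (2,1); generalized eigenvector w with (A-λI)w=v is (1,1).
General solution: e^(2t)[K_1·v + K_2·(t·v + w)].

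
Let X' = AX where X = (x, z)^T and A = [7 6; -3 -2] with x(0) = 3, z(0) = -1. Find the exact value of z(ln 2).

-30

A = [[7,6],[-3,-2]]; eigenvalues λ = 4, 1.
Eigenvectors: (-2,1) for λ=4, (1,-1) for λ=1.
From the initial condition, c_1 = -2, c_2 = -1.
z(ln 2) = (-2)(2^4)(1) + (-1)(2^1)(-1) = -30.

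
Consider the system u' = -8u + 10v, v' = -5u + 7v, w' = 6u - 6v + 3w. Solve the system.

u(t) = 2C_1e^(-3t) + C_2e^(2t), v(t) = C_1e^(-3t) + C_2e^(2t), w(t) = -C_1e^(-3t) + C_3e^(3t)

Coefficient matrix A = [[-8, 10, 0], [-5, 7, 0], [6, -6, 3]].
det(A - λI) = 0 gives eigenvalues λ = -3, 2, 3.
For λ=-3: eigenvector (2,1,-1).
For λ=2: eigenvector (1,1,0).
For λ=3: eigenvector (0,0,1).
General solution: C_1e^(-3t)(2,1,-1) + C_2e^(2t)(1,1,0) + C_3e^(3t)(0,0,1).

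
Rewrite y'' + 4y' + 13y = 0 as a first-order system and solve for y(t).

Let x_1 = y, x_2 = y'. Then x_1' = x_2 and x_2' = -13x_1 - 4x_2.
A = [[0,1],[-13,-4]]; det(A-λI) = λ^2 + 4λ + 13.
Eigenvalues λ = -2 ± 3i.

y(t) = c_1e^(-2t)cos(3t) + c_2e^(-2t)sin(3t)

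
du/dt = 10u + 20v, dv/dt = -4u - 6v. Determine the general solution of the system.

u(t) = -K_1e^(2t)sin(4t) + 2K_1e^(2t)cos(4t) + 2K_2e^(2t)sin(4t) + K_2e^(2t)cos(4t), v(t) = -K_1e^(2t)cos(4t) - K_2e^(2t)sin(4t)

Coefficient matrix A = [[10, 20], [-4, -6]].
Characteristic polynomial det(A - λI) = λ^2 - 4λ + 20 = 0.
Eigenvalues λ = 2 ± 4i (complex conjugate pair).
For λ=2+4i: an eigenvector is (2,-1) - i(-1,0) = (2 + i, -1).
A real fundamental pair from Re and Im of e^((2+4i)t)v: X_1 = e^(2t)(cos(4t)·(2,-1) + sin(4t)·(-1,0)), X_2 = e^(2t)(sin(4t)·(2,-1) - cos(4t)·(-1,0)).
General solution: K_1X_1 + K_2X_2.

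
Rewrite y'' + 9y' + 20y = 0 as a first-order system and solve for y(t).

y(t) = C_1e^(-5t) + C_2e^(-4t)

Let x_1 = y, x_2 = y'. Then x_1' = x_2 and x_2' = -20x_1 - 9x_2.
A = [[0,1],[-20,-9]]; det(A-λI) = λ^2 + 9λ + 20.
Eigenvalues λ = -5, -4 with eigenvectors (1,-5), (1,-4).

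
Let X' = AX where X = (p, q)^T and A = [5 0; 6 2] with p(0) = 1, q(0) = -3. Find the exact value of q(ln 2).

44

A = [[5,0],[6,2]]; eigenvalues λ = 5, 2.
Eigenvectors: (1,2) for λ=5, (0,1) for λ=2.
From the initial condition, c_1 = 1, c_2 = -5.
q(ln 2) = (1)(2^5)(2) + (-5)(2^2)(1) = 44.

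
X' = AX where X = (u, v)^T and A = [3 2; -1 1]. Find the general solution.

Coefficient matrix A = [[3, 2], [-1, 1]].
Characteristic polynomial det(A - λI) = λ^2 - 4λ + 5 = 0.
Eigenvalues λ = 2 ± i (complex conjugate pair).
For λ=2+i: an eigenvector is (-1,0) - i(-1,1) = (-1 + i, 0 - i).
A real fundamental pair from Re and Im of e^((2+i)t)v: X_1 = e^(2t)(cos(t)·(-1,0) + sin(t)·(-1,1)), X_2 = e^(2t)(sin(t)·(-1,0) - cos(t)·(-1,1)).
General solution: K_1X_1 + K_2X_2.

u(t) = -K_1e^(2t)sin(t) - K_1e^(2t)cos(t) - K_2e^(2t)sin(t) + K_2e^(2t)cos(t), v(t) = K_1e^(2t)sin(t) - K_2e^(2t)cos(t)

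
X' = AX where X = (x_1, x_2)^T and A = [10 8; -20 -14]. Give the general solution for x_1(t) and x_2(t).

Coefficient matrix A = [[10, 8], [-20, -14]].
Characteristic polynomial det(A - λI) = λ^2 + 4λ + 20 = 0.
Eigenvalues λ = -2 ± 4i (complex conjugate pair).
For λ=-2+4i: an eigenvector is (1,-2) - i(-1,1) = (1 + i, -2 - i).
A real fundamental pair from Re and Im of e^((-2+4i)t)v: X_1 = e^(-2t)(cos(4t)·(1,-2) + sin(4t)·(-1,1)), X_2 = e^(-2t)(sin(4t)·(1,-2) - cos(4t)·(-1,1)).
General solution: c_1X_1 + c_2X_2.

x_1(t) = -c_1e^(-2t)sin(4t) + c_1e^(-2t)cos(4t) + c_2e^(-2t)sin(4t) + c_2e^(-2t)cos(4t), x_2(t) = c_1e^(-2t)sin(4t) - 2c_1e^(-2t)cos(4t) - 2c_2e^(-2t)sin(4t) - c_2e^(-2t)cos(4t)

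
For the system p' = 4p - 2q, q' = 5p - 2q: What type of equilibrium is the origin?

A = [[4,-2],[5,-2]]; det(A-λI) = λ^2 - 2λ + 2.
λ = 1 ± i: positive real part.

unstable spiral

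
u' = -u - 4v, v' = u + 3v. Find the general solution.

u(t) = 2C_1e^(t) + 2C_2te^(t) + 3C_2e^(t), v(t) = -C_1e^(t) - C_2te^(t) - 2C_2e^(t)

Coefficient matrix A = [[-1, -4], [1, 3]].
Characteristic polynomial det(A - λI) = λ^2 - 2λ + 1 = 0.
Single eigenvalue λ = 1 with algebraic multiplicity 2.
Eigenvector v = (2,-1); generalized eigenvector w with (A-λI)w=v is (3,-2).
General solution: e^(t)[C_1·v + C_2·(t·v + w)].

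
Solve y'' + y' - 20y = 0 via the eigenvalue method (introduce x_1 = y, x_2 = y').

Let x_1 = y, x_2 = y'. Then x_1' = x_2 and x_2' = 20x_1 - x_2.
A = [[0,1],[20,-1]]; det(A-λI) = λ^2 + λ - 20.
Eigenvalues λ = -5, 4 with eigenvectors (1,-5), (1,4).

y(t) = c_1e^(-5t) + c_2e^(4t)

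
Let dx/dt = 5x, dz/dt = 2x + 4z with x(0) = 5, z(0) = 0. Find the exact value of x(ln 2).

160

A = [[5,0],[2,4]]; eigenvalues λ = 4, 5.
Eigenvectors: (0,-1) for λ=4, (-1,-2) for λ=5.
From the initial condition, c_1 = 10, c_2 = -5.
x(ln 2) = (10)(2^4)(0) + (-5)(2^5)(-1) = 160.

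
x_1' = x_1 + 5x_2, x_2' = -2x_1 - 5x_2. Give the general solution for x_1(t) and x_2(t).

Coefficient matrix A = [[1, 5], [-2, -5]].
Characteristic polynomial det(A - λI) = λ^2 + 4λ + 5 = 0.
Eigenvalues λ = -2 ± i (complex conjugate pair).
For λ=-2+i: an eigenvector is (-2,1) - i(-1,1) = (-2 + i, 1 - i).
A real fundamental pair from Re and Im of e^((-2+i)t)v: X_1 = e^(-2t)(cos(t)·(-2,1) + sin(t)·(-1,1)), X_2 = e^(-2t)(sin(t)·(-2,1) - cos(t)·(-1,1)).
General solution: C_1X_1 + C_2X_2.

x_1(t) = -C_1e^(-2t)sin(t) - 2C_1e^(-2t)cos(t) - 2C_2e^(-2t)sin(t) + C_2e^(-2t)cos(t), x_2(t) = C_1e^(-2t)sin(t) + C_1e^(-2t)cos(t) + C_2e^(-2t)sin(t) - C_2e^(-2t)cos(t)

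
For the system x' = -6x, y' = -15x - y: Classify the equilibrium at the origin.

A = [[-6,0],[-15,-1]]; det(A-λI) = λ^2 + 7λ + 6.
λ = -1, -6: both negative.

stable node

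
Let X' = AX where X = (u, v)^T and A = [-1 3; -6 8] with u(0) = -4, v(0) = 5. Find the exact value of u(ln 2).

A = [[-1,3],[-6,8]]; eigenvalues λ = 5, 2.
Eigenvectors: (1,2) for λ=5, (1,1) for λ=2.
From the initial condition, c_1 = 9, c_2 = -13.
u(ln 2) = (9)(2^5)(1) + (-13)(2^2)(1) = 236.

236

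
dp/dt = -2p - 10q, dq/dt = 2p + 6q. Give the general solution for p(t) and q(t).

Coefficient matrix A = [[-2, -10], [2, 6]].
Characteristic polynomial det(A - λI) = λ^2 - 4λ + 8 = 0.
Eigenvalues λ = 2 ± 2i (complex conjugate pair).
For λ=2+2i: an eigenvector is (-1,0) - i(2,-1) = (-1 - 2i, 0 + i).
A real fundamental pair from Re and Im of e^((2+2i)t)v: X_1 = e^(2t)(cos(2t)·(-1,0) + sin(2t)·(2,-1)), X_2 = e^(2t)(sin(2t)·(-1,0) - cos(2t)·(2,-1)).
General solution: c_1X_1 + c_2X_2.

p(t) = 2c_1e^(2t)sin(2t) - c_1e^(2t)cos(2t) - c_2e^(2t)sin(2t) - 2c_2e^(2t)cos(2t), q(t) = -c_1e^(2t)sin(2t) + c_2e^(2t)cos(2t)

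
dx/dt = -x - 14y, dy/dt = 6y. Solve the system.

Coefficient matrix A = [[-1, -14], [0, 6]].
Characteristic polynomial det(A - λI) = λ^2 - 5λ - 6 = 0.
Eigenvalues λ = -1, 6.
For λ=-1: (A-λI) row 1 is [0, -14], so an eigenvector is (-1, 0).
For λ=6: (A-λI) row 1 is [-7, -14], so an eigenvector is (2, -1).
General solution: K_1e^(-t)(-1,0) + K_2e^(6t)(2,-1).

x(t) = -K_1e^(-t) + 2K_2e^(6t), y(t) = -K_2e^(6t)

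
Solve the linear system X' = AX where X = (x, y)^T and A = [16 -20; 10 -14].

x(t) = -c_1e^(-4t) + 2c_2e^(6t), y(t) = -c_1e^(-4t) + c_2e^(6t)

Coefficient matrix A = [[16, -20], [10, -14]].
Characteristic polynomial det(A - λI) = λ^2 - 2λ - 24 = 0.
Eigenvalues λ = -4, 6.
For λ=-4: (A-λI) row 1 is [20, -20], so an eigenvector is (-1, -1).
For λ=6: (A-λI) row 1 is [10, -20], so an eigenvector is (2, 1).
General solution: c_1e^(-4t)(-1,-1) + c_2e^(6t)(2,1).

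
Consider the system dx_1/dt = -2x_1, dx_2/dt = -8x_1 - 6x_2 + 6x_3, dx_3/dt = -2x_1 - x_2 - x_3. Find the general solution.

x_1(t) = c_1e^(-2t), x_2(t) = -2c_1e^(-2t) + 2c_2e^(-3t) + 3c_3e^(-4t), x_3(t) = c_2e^(-3t) + c_3e^(-4t)

Coefficient matrix A = [[-2, 0, 0], [-8, -6, 6], [-2, -1, -1]].
det(A - λI) = 0 gives eigenvalues λ = -2, -3, -4.
For λ=-2: eigenvector (1,-2,0).
For λ=-3: eigenvector (0,2,1).
For λ=-4: eigenvector (0,3,1).
General solution: c_1e^(-2t)(1,-2,0) + c_2e^(-3t)(0,2,1) + c_3e^(-4t)(0,3,1).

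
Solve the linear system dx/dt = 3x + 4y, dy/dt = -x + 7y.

Coefficient matrix A = [[3, 4], [-1, 7]].
Characteristic polynomial det(A - λI) = λ^2 - 10λ + 25 = 0.
Single eigenvalue λ = 5 with algebraic multiplicity 2.
Eigenvector v = (2,1); generalized eigenvector w with (A-λI)w=v is (1,1).
General solution: e^(5t)[c_1·v + c_2·(t·v + w)].

x(t) = 2c_1e^(5t) + 2c_2te^(5t) + c_2e^(5t), y(t) = c_1e^(5t) + c_2te^(5t) + c_2e^(5t)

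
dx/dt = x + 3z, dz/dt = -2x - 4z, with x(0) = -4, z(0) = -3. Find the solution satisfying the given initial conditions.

Coefficient matrix A = [[1, 3], [-2, -4]].
Characteristic polynomial det(A - λI) = λ^2 + 3λ + 2 = 0.
Eigenvalues λ = -2, -1.
For λ=-2: (A-λI) row 1 is [3, 3], so an eigenvector is (-1, 1).
For λ=-1: (A-λI) row 1 is [2, 3], so an eigenvector is (-3, 2).
General solution: C_1e^(-2t)(-1,1) + C_2e^(-t)(-3,2).
Applying x(0)=-4, z(0)=-3 gives C_1=-17, C_2=7.

x(t) = -21e^(-t) + 17e^(-2t), z(t) = 14e^(-t) - 17e^(-2t)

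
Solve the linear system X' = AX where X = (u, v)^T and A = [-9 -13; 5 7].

Coefficient matrix A = [[-9, -13], [5, 7]].
Characteristic polynomial det(A - λI) = λ^2 + 2λ + 2 = 0.
Eigenvalues λ = -1 ± i (complex conjugate pair).
For λ=-1+i: an eigenvector is (-2,1) - i(3,-2) = (-2 - 3i, 1 + 2i).
A real fundamental pair from Re and Im of e^((-1+i)t)v: X_1 = e^(-t)(cos(t)·(-2,1) + sin(t)·(3,-2)), X_2 = e^(-t)(sin(t)·(-2,1) - cos(t)·(3,-2)).
General solution: c_1X_1 + c_2X_2.

u(t) = 3c_1e^(-t)sin(t) - 2c_1e^(-t)cos(t) - 2c_2e^(-t)sin(t) - 3c_2e^(-t)cos(t), v(t) = -2c_1e^(-t)sin(t) + c_1e^(-t)cos(t) + c_2e^(-t)sin(t) + 2c_2e^(-t)cos(t)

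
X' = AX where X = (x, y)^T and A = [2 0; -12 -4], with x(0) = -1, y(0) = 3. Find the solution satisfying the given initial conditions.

Coefficient matrix A = [[2, 0], [-12, -4]].
Characteristic polynomial det(A - λI) = λ^2 + 2λ - 8 = 0.
Eigenvalues λ = -4, 2.
For λ=-4: (A-λI) row 1 is [6, 0], so an eigenvector is (0, -1).
For λ=2: (A-λI) row 2 is [-12, -6], so an eigenvector is (-1, 2).
General solution: K_1e^(-4t)(0,-1) + K_2e^(2t)(-1,2).
Applying x(0)=-1, y(0)=3 gives K_1=-1, K_2=1.

x(t) = -e^(2t), y(t) = 2e^(2t) + e^(-4t)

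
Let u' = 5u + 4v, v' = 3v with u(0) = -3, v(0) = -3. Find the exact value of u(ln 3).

A = [[5,4],[0,3]]; eigenvalues λ = 3, 5.
Eigenvectors: (2,-1) for λ=3, (1,0) for λ=5.
From the initial condition, c_1 = 3, c_2 = -9.
u(ln 3) = (3)(3^3)(2) + (-9)(3^5)(1) = -2025.

-2025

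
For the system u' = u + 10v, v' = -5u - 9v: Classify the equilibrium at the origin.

stable spiral

A = [[1,10],[-5,-9]]; det(A-λI) = λ^2 + 8λ + 41.
λ = -4 ± 5i: negative real part.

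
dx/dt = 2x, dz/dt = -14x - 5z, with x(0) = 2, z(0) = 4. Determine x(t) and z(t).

x(t) = 2e^(2t), z(t) = -4e^(2t) + 8e^(-5t)

Coefficient matrix A = [[2, 0], [-14, -5]].
Characteristic polynomial det(A - λI) = λ^2 + 3λ - 10 = 0.
Eigenvalues λ = 2, -5.
For λ=2: (A-λI) row 2 is [-14, -7], so an eigenvector is (1, -2).
For λ=-5: (A-λI) row 1 is [7, 0], so an eigenvector is (0, 1).
General solution: K_1e^(2t)(1,-2) + K_2e^(-5t)(0,1).
Applying x(0)=2, z(0)=4 gives K_1=2, K_2=8.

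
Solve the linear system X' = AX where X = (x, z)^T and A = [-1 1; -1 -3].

Coefficient matrix A = [[-1, 1], [-1, -3]].
Characteristic polynomial det(A - λI) = λ^2 + 4λ + 4 = 0.
Single eigenvalue λ = -2 with algebraic multiplicity 2.
Eigenvector v = (-1,1); generalized eigenvector w with (A-λI)w=v is (-3,2).
General solution: e^(-2t)[C_1·v + C_2·(t·v + w)].

x(t) = -C_1e^(-2t) - C_2te^(-2t) - 3C_2e^(-2t), z(t) = C_1e^(-2t) + C_2te^(-2t) + 2C_2e^(-2t)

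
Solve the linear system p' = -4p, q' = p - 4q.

p(t) = -K_2e^(-4t), q(t) = -K_1e^(-4t) - K_2te^(-4t) - 2K_2e^(-4t)

Coefficient matrix A = [[-4, 0], [1, -4]].
Characteristic polynomial det(A - λI) = λ^2 + 8λ + 16 = 0.
Single eigenvalue λ = -4 with algebraic multiplicity 2.
Eigenvector v = (0,-1); generalized eigenvector w with (A-λI)w=v is (-1,-2).
General solution: e^(-4t)[K_1·v + K_2·(t·v + w)].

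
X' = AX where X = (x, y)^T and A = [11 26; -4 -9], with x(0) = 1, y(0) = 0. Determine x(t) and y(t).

x(t) = 5e^(t)sin(2t) + e^(t)cos(2t), y(t) = -2e^(t)sin(2t)

Coefficient matrix A = [[11, 26], [-4, -9]].
Characteristic polynomial det(A - λI) = λ^2 - 2λ + 5 = 0.
Eigenvalues λ = 1 ± 2i (complex conjugate pair).
For λ=1+2i: an eigenvector is (3,-1) - i(2,-1) = (3 - 2i, -1 + i).
A real fundamental pair from Re and Im of e^((1+2i)t)v: X_1 = e^(t)(cos(2t)·(3,-1) + sin(2t)·(2,-1)), X_2 = e^(t)(sin(2t)·(3,-1) - cos(2t)·(2,-1)).
General solution: K_1X_1 + K_2X_2.
Applying x(0)=1, y(0)=0 gives K_1=1, K_2=1.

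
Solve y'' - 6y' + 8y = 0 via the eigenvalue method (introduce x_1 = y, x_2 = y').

Let x_1 = y, x_2 = y'. Then x_1' = x_2 and x_2' = -8x_1 + 6x_2.
A = [[0,1],[-8,6]]; det(A-λI) = λ^2 - 6λ + 8.
Eigenvalues λ = 2, 4 with eigenvectors (1,2), (1,4).

y(t) = K_1e^(2t) + K_2e^(4t)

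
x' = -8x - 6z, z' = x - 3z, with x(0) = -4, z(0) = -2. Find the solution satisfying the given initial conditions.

Coefficient matrix A = [[-8, -6], [1, -3]].
Characteristic polynomial det(A - λI) = λ^2 + 11λ + 30 = 0.
Eigenvalues λ = -6, -5.
For λ=-6: (A-λI) row 1 is [-2, -6], so an eigenvector is (-3, 1).
For λ=-5: (A-λI) row 1 is [-3, -6], so an eigenvector is (-2, 1).
General solution: C_1e^(-6t)(-3,1) + C_2e^(-5t)(-2,1).
Applying x(0)=-4, z(0)=-2 gives C_1=8, C_2=-10.

x(t) = 20e^(-5t) - 24e^(-6t), z(t) = -10e^(-5t) + 8e^(-6t)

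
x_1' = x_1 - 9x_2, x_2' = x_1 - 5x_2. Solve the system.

Coefficient matrix A = [[1, -9], [1, -5]].
Characteristic polynomial det(A - λI) = λ^2 + 4λ + 4 = 0.
Single eigenvalue λ = -2 with algebraic multiplicity 2.
Eigenvector v = (-3,-1); generalized eigenvector w with (A-λI)w=v is (2,1).
General solution: e^(-2t)[c_1·v + c_2·(t·v + w)].

x_1(t) = -3c_1e^(-2t) - 3c_2te^(-2t) + 2c_2e^(-2t), x_2(t) = -c_1e^(-2t) - c_2te^(-2t) + c_2e^(-2t)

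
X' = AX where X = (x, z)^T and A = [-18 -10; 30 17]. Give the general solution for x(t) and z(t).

Coefficient matrix A = [[-18, -10], [30, 17]].
Characteristic polynomial det(A - λI) = λ^2 + λ - 6 = 0.
Eigenvalues λ = -3, 2.
For λ=-3: (A-λI) row 1 is [-15, -10], so an eigenvector is (2, -3).
For λ=2: (A-λI) row 1 is [-20, -10], so an eigenvector is (1, -2).
General solution: C_1e^(-3t)(2,-3) + C_2e^(2t)(1,-2).

x(t) = 2C_1e^(-3t) + C_2e^(2t), z(t) = -3C_1e^(-3t) - 2C_2e^(2t)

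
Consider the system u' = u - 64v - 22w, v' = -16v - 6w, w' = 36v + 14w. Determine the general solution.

u(t) = -2c_1e^(2t) + 4c_2e^(-4t) + c_3e^(t), v(t) = -c_1e^(2t) + c_2e^(-4t), w(t) = 3c_1e^(2t) - 2c_2e^(-4t)

Coefficient matrix A = [[1, -64, -22], [0, -16, -6], [0, 36, 14]].
det(A - λI) = 0 gives eigenvalues λ = 2, -4, 1.
For λ=2: eigenvector (-2,-1,3).
For λ=-4: eigenvector (4,1,-2).
For λ=1: eigenvector (1,0,0).
General solution: c_1e^(2t)(-2,-1,3) + c_2e^(-4t)(4,1,-2) + c_3e^(t)(1,0,0).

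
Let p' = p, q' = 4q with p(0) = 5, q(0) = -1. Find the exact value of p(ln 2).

A = [[1,0],[0,4]]; eigenvalues λ = 4, 1.
Eigenvectors: (0,1) for λ=4, (-1,0) for λ=1.
From the initial condition, c_1 = -1, c_2 = -5.
p(ln 2) = (-1)(2^4)(0) + (-5)(2^1)(-1) = 10.

10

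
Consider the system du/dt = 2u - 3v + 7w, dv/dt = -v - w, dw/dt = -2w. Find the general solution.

u(t) = c_1e^(-t) + c_2e^(2t) - c_3e^(-2t), v(t) = c_1e^(-t) + c_3e^(-2t), w(t) = c_3e^(-2t)

Coefficient matrix A = [[2, -3, 7], [0, -1, -1], [0, 0, -2]].
det(A - λI) = 0 gives eigenvalues λ = -1, 2, -2.
For λ=-1: eigenvector (1,1,0).
For λ=2: eigenvector (1,0,0).
For λ=-2: eigenvector (-1,1,1).
General solution: c_1e^(-t)(1,1,0) + c_2e^(2t)(1,0,0) + c_3e^(-2t)(-1,1,1).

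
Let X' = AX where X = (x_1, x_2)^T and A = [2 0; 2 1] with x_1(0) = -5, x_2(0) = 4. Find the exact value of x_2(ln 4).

A = [[2,0],[2,1]]; eigenvalues λ = 2, 1.
Eigenvectors: (-1,-2) for λ=2, (0,-1) for λ=1.
From the initial condition, c_1 = 5, c_2 = -14.
x_2(ln 4) = (5)(4^2)(-2) + (-14)(4^1)(-1) = -104.

-104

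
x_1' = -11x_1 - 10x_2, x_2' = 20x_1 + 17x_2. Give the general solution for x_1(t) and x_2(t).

x_1(t) = C_1e^(3t)sin(2t) + 2C_1e^(3t)cos(2t) + 2C_2e^(3t)sin(2t) - C_2e^(3t)cos(2t), x_2(t) = -C_1e^(3t)sin(2t) - 3C_1e^(3t)cos(2t) - 3C_2e^(3t)sin(2t) + C_2e^(3t)cos(2t)

Coefficient matrix A = [[-11, -10], [20, 17]].
Characteristic polynomial det(A - λI) = λ^2 - 6λ + 13 = 0.
Eigenvalues λ = 3 ± 2i (complex conjugate pair).
For λ=3+2i: an eigenvector is (2,-3) - i(1,-1) = (2 - i, -3 + i).
A real fundamental pair from Re and Im of e^((3+2i)t)v: X_1 = e^(3t)(cos(2t)·(2,-3) + sin(2t)·(1,-1)), X_2 = e^(3t)(sin(2t)·(2,-3) - cos(2t)·(1,-1)).
General solution: C_1X_1 + C_2X_2.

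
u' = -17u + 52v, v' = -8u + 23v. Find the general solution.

u(t) = 2c_1e^(3t)sin(4t) - 3c_1e^(3t)cos(4t) - 3c_2e^(3t)sin(4t) - 2c_2e^(3t)cos(4t), v(t) = c_1e^(3t)sin(4t) - c_1e^(3t)cos(4t) - c_2e^(3t)sin(4t) - c_2e^(3t)cos(4t)

Coefficient matrix A = [[-17, 52], [-8, 23]].
Characteristic polynomial det(A - λI) = λ^2 - 6λ + 25 = 0.
Eigenvalues λ = 3 ± 4i (complex conjugate pair).
For λ=3+4i: an eigenvector is (-3,-1) - i(2,1) = (-3 - 2i, -1 - i).
A real fundamental pair from Re and Im of e^((3+4i)t)v: X_1 = e^(3t)(cos(4t)·(-3,-1) + sin(4t)·(2,1)), X_2 = e^(3t)(sin(4t)·(-3,-1) - cos(4t)·(2,1)).
General solution: c_1X_1 + c_2X_2.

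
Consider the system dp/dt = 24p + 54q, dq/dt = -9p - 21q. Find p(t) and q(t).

Coefficient matrix A = [[24, 54], [-9, -21]].
Characteristic polynomial det(A - λI) = λ^2 - 3λ - 18 = 0.
Eigenvalues λ = -3, 6.
For λ=-3: (A-λI) row 1 is [27, 54], so an eigenvector is (2, -1).
For λ=6: (A-λI) row 1 is [18, 54], so an eigenvector is (3, -1).
General solution: K_1e^(-3t)(2,-1) + K_2e^(6t)(3,-1).

p(t) = 2K_1e^(-3t) + 3K_2e^(6t), q(t) = -K_1e^(-3t) - K_2e^(6t)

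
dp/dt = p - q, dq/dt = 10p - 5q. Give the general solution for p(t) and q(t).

Coefficient matrix A = [[1, -1], [10, -5]].
Characteristic polynomial det(A - λI) = λ^2 + 4λ + 5 = 0.
Eigenvalues λ = -2 ± i (complex conjugate pair).
For λ=-2+i: an eigenvector is (-1,-3) - i(0,-1) = (-1, -3 + i).
A real fundamental pair from Re and Im of e^((-2+i)t)v: X_1 = e^(-2t)(cos(t)·(-1,-3) + sin(t)·(0,-1)), X_2 = e^(-2t)(sin(t)·(-1,-3) - cos(t)·(0,-1)).
General solution: K_1X_1 + K_2X_2.

p(t) = -K_1e^(-2t)cos(t) - K_2e^(-2t)sin(t), q(t) = -K_1e^(-2t)sin(t) - 3K_1e^(-2t)cos(t) - 3K_2e^(-2t)sin(t) + K_2e^(-2t)cos(t)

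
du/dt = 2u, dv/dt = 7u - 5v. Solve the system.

Coefficient matrix A = [[2, 0], [7, -5]].
Characteristic polynomial det(A - λI) = λ^2 + 3λ - 10 = 0.
Eigenvalues λ = 2, -5.
For λ=2: (A-λI) row 2 is [7, -7], so an eigenvector is (1, 1).
For λ=-5: (A-λI) row 1 is [7, 0], so an eigenvector is (0, -1).
General solution: c_1e^(2t)(1,1) + c_2e^(-5t)(0,-1).

u(t) = c_1e^(2t), v(t) = c_1e^(2t) - c_2e^(-5t)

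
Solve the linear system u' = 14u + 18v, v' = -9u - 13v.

Coefficient matrix A = [[14, 18], [-9, -13]].
Characteristic polynomial det(A - λI) = λ^2 - λ - 20 = 0.
Eigenvalues λ = -4, 5.
For λ=-4: (A-λI) row 1 is [18, 18], so an eigenvector is (-1, 1).
For λ=5: (A-λI) row 1 is [9, 18], so an eigenvector is (2, -1).
General solution: C_1e^(-4t)(-1,1) + C_2e^(5t)(2,-1).

u(t) = -C_1e^(-4t) + 2C_2e^(5t), v(t) = C_1e^(-4t) - C_2e^(5t)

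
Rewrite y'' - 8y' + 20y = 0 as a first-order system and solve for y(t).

Let x_1 = y, x_2 = y'. Then x_1' = x_2 and x_2' = -20x_1 + 8x_2.
A = [[0,1],[-20,8]]; det(A-λI) = λ^2 - 8λ + 20.
Eigenvalues λ = 4 ± 2i.

y(t) = c_1e^(4t)cos(2t) + c_2e^(4t)sin(2t)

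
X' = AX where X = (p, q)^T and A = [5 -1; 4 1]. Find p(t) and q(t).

p(t) = -C_1e^(3t) - C_2te^(3t), q(t) = -2C_1e^(3t) - 2C_2te^(3t) + C_2e^(3t)

Coefficient matrix A = [[5, -1], [4, 1]].
Characteristic polynomial det(A - λI) = λ^2 - 6λ + 9 = 0.
Single eigenvalue λ = 3 with algebraic multiplicity 2.
Eigenvector v = (-1,-2); generalized eigenvector w with (A-λI)w=v is (0,1).
General solution: e^(3t)[C_1·v + C_2·(t·v + w)].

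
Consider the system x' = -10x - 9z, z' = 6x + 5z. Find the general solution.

x(t) = -3C_1e^(-4t) - C_2e^(-t), z(t) = 2C_1e^(-4t) + C_2e^(-t)

Coefficient matrix A = [[-10, -9], [6, 5]].
Characteristic polynomial det(A - λI) = λ^2 + 5λ + 4 = 0.
Eigenvalues λ = -4, -1.
For λ=-4: (A-λI) row 1 is [-6, -9], so an eigenvector is (-3, 2).
For λ=-1: (A-λI) row 1 is [-9, -9], so an eigenvector is (-1, 1).
General solution: C_1e^(-4t)(-3,2) + C_2e^(-t)(-1,1).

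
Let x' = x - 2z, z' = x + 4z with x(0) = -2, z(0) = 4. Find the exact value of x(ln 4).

-320

A = [[1,-2],[1,4]]; eigenvalues λ = 3, 2.
Eigenvectors: (-1,1) for λ=3, (2,-1) for λ=2.
From the initial condition, c_1 = 6, c_2 = 2.
x(ln 4) = (6)(4^3)(-1) + (2)(4^2)(2) = -320.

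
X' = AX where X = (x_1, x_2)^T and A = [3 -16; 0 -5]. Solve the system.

x_1(t) = 2c_1e^(-5t) + c_2e^(3t), x_2(t) = c_1e^(-5t)

Coefficient matrix A = [[3, -16], [0, -5]].
Characteristic polynomial det(A - λI) = λ^2 + 2λ - 15 = 0.
Eigenvalues λ = -5, 3.
For λ=-5: (A-λI) row 1 is [8, -16], so an eigenvector is (2, 1).
For λ=3: (A-λI) row 1 is [0, -16], so an eigenvector is (1, 0).
General solution: c_1e^(-5t)(2,1) + c_2e^(3t)(1,0).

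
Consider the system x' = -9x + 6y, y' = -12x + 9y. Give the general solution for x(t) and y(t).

x(t) = K_1e^(3t) + K_2e^(-3t), y(t) = 2K_1e^(3t) + K_2e^(-3t)

Coefficient matrix A = [[-9, 6], [-12, 9]].
Characteristic polynomial det(A - λI) = λ^2 - 9 = 0.
Eigenvalues λ = 3, -3.
For λ=3: (A-λI) row 1 is [-12, 6], so an eigenvector is (1, 2).
For λ=-3: (A-λI) row 1 is [-6, 6], so an eigenvector is (1, 1).
General solution: K_1e^(3t)(1,2) + K_2e^(-3t)(1,1).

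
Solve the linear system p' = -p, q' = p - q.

p(t) = -c_2e^(-t), q(t) = -c_1e^(-t) - c_2te^(-t) - 2c_2e^(-t)

Coefficient matrix A = [[-1, 0], [1, -1]].
Characteristic polynomial det(A - λI) = λ^2 + 2λ + 1 = 0.
Single eigenvalue λ = -1 with algebraic multiplicity 2.
Eigenvector v = (0,-1); generalized eigenvector w with (A-λI)w=v is (-1,-2).
General solution: e^(-t)[c_1·v + c_2·(t·v + w)].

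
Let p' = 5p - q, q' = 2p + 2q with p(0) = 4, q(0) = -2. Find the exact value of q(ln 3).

A = [[5,-1],[2,2]]; eigenvalues λ = 4, 3.
Eigenvectors: (1,1) for λ=4, (-1,-2) for λ=3.
From the initial condition, c_1 = 10, c_2 = 6.
q(ln 3) = (10)(3^4)(1) + (6)(3^3)(-2) = 486.

486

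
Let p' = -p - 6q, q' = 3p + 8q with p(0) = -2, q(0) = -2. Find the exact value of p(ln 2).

160

A = [[-1,-6],[3,8]]; eigenvalues λ = 2, 5.
Eigenvectors: (2,-1) for λ=2, (-1,1) for λ=5.
From the initial condition, c_1 = -4, c_2 = -6.
p(ln 2) = (-4)(2^2)(2) + (-6)(2^5)(-1) = 160.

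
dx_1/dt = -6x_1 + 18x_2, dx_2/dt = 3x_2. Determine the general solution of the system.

Coefficient matrix A = [[-6, 18], [0, 3]].
Characteristic polynomial det(A - λI) = λ^2 + 3λ - 18 = 0.
Eigenvalues λ = -6, 3.
For λ=-6: (A-λI) row 1 is [0, 18], so an eigenvector is (1, 0).
For λ=3: (A-λI) row 1 is [-9, 18], so an eigenvector is (-2, -1).
General solution: c_1e^(-6t)(1,0) + c_2e^(3t)(-2,-1).

x_1(t) = c_1e^(-6t) - 2c_2e^(3t), x_2(t) = -c_2e^(3t)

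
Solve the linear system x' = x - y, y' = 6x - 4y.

Coefficient matrix A = [[1, -1], [6, -4]].
Characteristic polynomial det(A - λI) = λ^2 + 3λ + 2 = 0.
Eigenvalues λ = -1, -2.
For λ=-1: (A-λI) row 1 is [2, -1], so an eigenvector is (-1, -2).
For λ=-2: (A-λI) row 1 is [3, -1], so an eigenvector is (1, 3).
General solution: c_1e^(-t)(-1,-2) + c_2e^(-2t)(1,3).

x(t) = -c_1e^(-t) + c_2e^(-2t), y(t) = -2c_1e^(-t) + 3c_2e^(-2t)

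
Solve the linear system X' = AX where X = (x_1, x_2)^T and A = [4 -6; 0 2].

x_1(t) = -3K_1e^(2t) - K_2e^(4t), x_2(t) = -K_1e^(2t)

Coefficient matrix A = [[4, -6], [0, 2]].
Characteristic polynomial det(A - λI) = λ^2 - 6λ + 8 = 0.
Eigenvalues λ = 2, 4.
For λ=2: (A-λI) row 1 is [2, -6], so an eigenvector is (-3, -1).
For λ=4: (A-λI) row 1 is [0, -6], so an eigenvector is (-1, 0).
General solution: K_1e^(2t)(-3,-1) + K_2e^(4t)(-1,0).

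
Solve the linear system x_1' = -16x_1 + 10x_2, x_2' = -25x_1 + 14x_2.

x_1(t) = -C_1e^(-t)sin(5t) + C_1e^(-t)cos(5t) + C_2e^(-t)sin(5t) + C_2e^(-t)cos(5t), x_2(t) = -2C_1e^(-t)sin(5t) + C_1e^(-t)cos(5t) + C_2e^(-t)sin(5t) + 2C_2e^(-t)cos(5t)

Coefficient matrix A = [[-16, 10], [-25, 14]].
Characteristic polynomial det(A - λI) = λ^2 + 2λ + 26 = 0.
Eigenvalues λ = -1 ± 5i (complex conjugate pair).
For λ=-1+5i: an eigenvector is (1,1) - i(-1,-2) = (1 + i, 1 + 2i).
A real fundamental pair from Re and Im of e^((-1+5i)t)v: X_1 = e^(-t)(cos(5t)·(1,1) + sin(5t)·(-1,-2)), X_2 = e^(-t)(sin(5t)·(1,1) - cos(5t)·(-1,-2)).
General solution: C_1X_1 + C_2X_2.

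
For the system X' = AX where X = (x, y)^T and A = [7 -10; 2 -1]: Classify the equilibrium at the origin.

unstable spiral

A = [[7,-10],[2,-1]]; det(A-λI) = λ^2 - 6λ + 13.
λ = 3 ± 2i: positive real part.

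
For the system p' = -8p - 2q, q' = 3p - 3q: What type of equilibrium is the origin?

A = [[-8,-2],[3,-3]]; det(A-λI) = λ^2 + 11λ + 30.
λ = -5, -6: both negative.

stable node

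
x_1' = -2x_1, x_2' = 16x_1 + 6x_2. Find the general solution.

Coefficient matrix A = [[-2, 0], [16, 6]].
Characteristic polynomial det(A - λI) = λ^2 - 4λ - 12 = 0.
Eigenvalues λ = -2, 6.
For λ=-2: (A-λI) row 2 is [16, 8], so an eigenvector is (-1, 2).
For λ=6: (A-λI) row 1 is [-8, 0], so an eigenvector is (0, 1).
General solution: c_1e^(-2t)(-1,2) + c_2e^(6t)(0,1).

x_1(t) = -c_1e^(-2t), x_2(t) = 2c_1e^(-2t) + c_2e^(6t)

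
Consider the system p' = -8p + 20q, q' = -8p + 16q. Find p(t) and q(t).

Coefficient matrix A = [[-8, 20], [-8, 16]].
Characteristic polynomial det(A - λI) = λ^2 - 8λ + 32 = 0.
Eigenvalues λ = 4 ± 4i (complex conjugate pair).
For λ=4+4i: an eigenvector is (-2,-1) - i(1,1) = (-2 - i, -1 - i).
A real fundamental pair from Re and Im of e^((4+4i)t)v: X_1 = e^(4t)(cos(4t)·(-2,-1) + sin(4t)·(1,1)), X_2 = e^(4t)(sin(4t)·(-2,-1) - cos(4t)·(1,1)).
General solution: C_1X_1 + C_2X_2.

p(t) = C_1e^(4t)sin(4t) - 2C_1e^(4t)cos(4t) - 2C_2e^(4t)sin(4t) - C_2e^(4t)cos(4t), q(t) = C_1e^(4t)sin(4t) - C_1e^(4t)cos(4t) - C_2e^(4t)sin(4t) - C_2e^(4t)cos(4t)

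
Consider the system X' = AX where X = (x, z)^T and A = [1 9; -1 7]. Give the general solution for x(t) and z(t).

x(t) = -3K_1e^(4t) - 3K_2te^(4t) + K_2e^(4t), z(t) = -K_1e^(4t) - K_2te^(4t)

Coefficient matrix A = [[1, 9], [-1, 7]].
Characteristic polynomial det(A - λI) = λ^2 - 8λ + 16 = 0.
Single eigenvalue λ = 4 with algebraic multiplicity 2.
Eigenvector v = (-3,-1); generalized eigenvector w with (A-λI)w=v is (1,0).
General solution: e^(4t)[K_1·v + K_2·(t·v + w)].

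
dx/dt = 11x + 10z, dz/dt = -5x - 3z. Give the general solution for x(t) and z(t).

x(t) = -3K_1e^(4t)sin(t) + K_1e^(4t)cos(t) + K_2e^(4t)sin(t) + 3K_2e^(4t)cos(t), z(t) = 2K_1e^(4t)sin(t) - K_1e^(4t)cos(t) - K_2e^(4t)sin(t) - 2K_2e^(4t)cos(t)

Coefficient matrix A = [[11, 10], [-5, -3]].
Characteristic polynomial det(A - λI) = λ^2 - 8λ + 17 = 0.
Eigenvalues λ = 4 ± i (complex conjugate pair).
For λ=4+i: an eigenvector is (1,-1) - i(-3,2) = (1 + 3i, -1 - 2i).
A real fundamental pair from Re and Im of e^((4+i)t)v: X_1 = e^(4t)(cos(t)·(1,-1) + sin(t)·(-3,2)), X_2 = e^(4t)(sin(t)·(1,-1) - cos(t)·(-3,2)).
General solution: K_1X_1 + K_2X_2.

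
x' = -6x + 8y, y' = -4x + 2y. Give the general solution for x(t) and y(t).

Coefficient matrix A = [[-6, 8], [-4, 2]].
Characteristic polynomial det(A - λI) = λ^2 + 4λ + 20 = 0.
Eigenvalues λ = -2 ± 4i (complex conjugate pair).
For λ=-2+4i: an eigenvector is (1,0) - i(-1,-1) = (1 + i, 0 + i).
A real fundamental pair from Re and Im of e^((-2+4i)t)v: X_1 = e^(-2t)(cos(4t)·(1,0) + sin(4t)·(-1,-1)), X_2 = e^(-2t)(sin(4t)·(1,0) - cos(4t)·(-1,-1)).
General solution: C_1X_1 + C_2X_2.

x(t) = -C_1e^(-2t)sin(4t) + C_1e^(-2t)cos(4t) + C_2e^(-2t)sin(4t) + C_2e^(-2t)cos(4t), y(t) = -C_1e^(-2t)sin(4t) + C_2e^(-2t)cos(4t)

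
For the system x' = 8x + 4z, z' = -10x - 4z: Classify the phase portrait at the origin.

unstable spiral

A = [[8,4],[-10,-4]]; det(A-λI) = λ^2 - 4λ + 8.
λ = 2 ± 2i: positive real part.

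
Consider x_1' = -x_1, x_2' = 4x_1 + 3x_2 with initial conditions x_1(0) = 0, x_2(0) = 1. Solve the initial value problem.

Coefficient matrix A = [[-1, 0], [4, 3]].
Characteristic polynomial det(A - λI) = λ^2 - 2λ - 3 = 0.
Eigenvalues λ = -1, 3.
For λ=-1: (A-λI) row 2 is [4, 4], so an eigenvector is (-1, 1).
For λ=3: (A-λI) row 1 is [-4, 0], so an eigenvector is (0, 1).
General solution: K_1e^(-t)(-1,1) + K_2e^(3t)(0,1).
Applying x_1(0)=0, x_2(0)=1 gives K_1=0, K_2=1.

x_1(t) = 0, x_2(t) = e^(3t)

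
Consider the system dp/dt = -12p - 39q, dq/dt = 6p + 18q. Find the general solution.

Coefficient matrix A = [[-12, -39], [6, 18]].
Characteristic polynomial det(A - λI) = λ^2 - 6λ + 18 = 0.
Eigenvalues λ = 3 ± 3i (complex conjugate pair).
For λ=3+3i: an eigenvector is (2,-1) - i(3,-1) = (2 - 3i, -1 + i).
A real fundamental pair from Re and Im of e^((3+3i)t)v: X_1 = e^(3t)(cos(3t)·(2,-1) + sin(3t)·(3,-1)), X_2 = e^(3t)(sin(3t)·(2,-1) - cos(3t)·(3,-1)).
General solution: C_1X_1 + C_2X_2.

p(t) = 3C_1e^(3t)sin(3t) + 2C_1e^(3t)cos(3t) + 2C_2e^(3t)sin(3t) - 3C_2e^(3t)cos(3t), q(t) = -C_1e^(3t)sin(3t) - C_1e^(3t)cos(3t) - C_2e^(3t)sin(3t) + C_2e^(3t)cos(3t)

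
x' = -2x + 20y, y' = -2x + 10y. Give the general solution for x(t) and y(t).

Coefficient matrix A = [[-2, 20], [-2, 10]].
Characteristic polynomial det(A - λI) = λ^2 - 8λ + 20 = 0.
Eigenvalues λ = 4 ± 2i (complex conjugate pair).
For λ=4+2i: an eigenvector is (-3,-1) - i(-1,0) = (-3 + i, -1).
A real fundamental pair from Re and Im of e^((4+2i)t)v: X_1 = e^(4t)(cos(2t)·(-3,-1) + sin(2t)·(-1,0)), X_2 = e^(4t)(sin(2t)·(-3,-1) - cos(2t)·(-1,0)).
General solution: C_1X_1 + C_2X_2.

x(t) = -C_1e^(4t)sin(2t) - 3C_1e^(4t)cos(2t) - 3C_2e^(4t)sin(2t) + C_2e^(4t)cos(2t), y(t) = -C_1e^(4t)cos(2t) - C_2e^(4t)sin(2t)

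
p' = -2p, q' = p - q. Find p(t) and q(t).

p(t) = -C_2e^(-2t), q(t) = C_1e^(-t) + C_2e^(-2t)

Coefficient matrix A = [[-2, 0], [1, -1]].
Characteristic polynomial det(A - λI) = λ^2 + 3λ + 2 = 0.
Eigenvalues λ = -1, -2.
For λ=-1: (A-λI) row 1 is [-1, 0], so an eigenvector is (0, 1).
For λ=-2: (A-λI) row 2 is [1, 1], so an eigenvector is (-1, 1).
General solution: C_1e^(-t)(0,1) + C_2e^(-2t)(-1,1).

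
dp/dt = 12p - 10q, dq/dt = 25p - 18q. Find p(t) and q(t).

Coefficient matrix A = [[12, -10], [25, -18]].
Characteristic polynomial det(A - λI) = λ^2 + 6λ + 34 = 0.
Eigenvalues λ = -3 ± 5i (complex conjugate pair).
For λ=-3+5i: an eigenvector is (1,1) - i(1,2) = (1 - i, 1 - 2i).
A real fundamental pair from Re and Im of e^((-3+5i)t)v: X_1 = e^(-3t)(cos(5t)·(1,1) + sin(5t)·(1,2)), X_2 = e^(-3t)(sin(5t)·(1,1) - cos(5t)·(1,2)).
General solution: C_1X_1 + C_2X_2.

p(t) = C_1e^(-3t)sin(5t) + C_1e^(-3t)cos(5t) + C_2e^(-3t)sin(5t) - C_2e^(-3t)cos(5t), q(t) = 2C_1e^(-3t)sin(5t) + C_1e^(-3t)cos(5t) + C_2e^(-3t)sin(5t) - 2C_2e^(-3t)cos(5t)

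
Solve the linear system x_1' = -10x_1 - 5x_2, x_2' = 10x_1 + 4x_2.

x_1(t) = -2K_1e^(-3t)sin(t) + K_1e^(-3t)cos(t) + K_2e^(-3t)sin(t) + 2K_2e^(-3t)cos(t), x_2(t) = 3K_1e^(-3t)sin(t) - K_1e^(-3t)cos(t) - K_2e^(-3t)sin(t) - 3K_2e^(-3t)cos(t)

Coefficient matrix A = [[-10, -5], [10, 4]].
Characteristic polynomial det(A - λI) = λ^2 + 6λ + 10 = 0.
Eigenvalues λ = -3 ± i (complex conjugate pair).
For λ=-3+i: an eigenvector is (1,-1) - i(-2,3) = (1 + 2i, -1 - 3i).
A real fundamental pair from Re and Im of e^((-3+i)t)v: X_1 = e^(-3t)(cos(t)·(1,-1) + sin(t)·(-2,3)), X_2 = e^(-3t)(sin(t)·(1,-1) - cos(t)·(-2,3)).
General solution: K_1X_1 + K_2X_2.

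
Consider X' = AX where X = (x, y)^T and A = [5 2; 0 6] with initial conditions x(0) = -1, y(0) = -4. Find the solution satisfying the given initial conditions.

Coefficient matrix A = [[5, 2], [0, 6]].
Characteristic polynomial det(A - λI) = λ^2 - 11λ + 30 = 0.
Eigenvalues λ = 5, 6.
For λ=5: (A-λI) row 1 is [0, 2], so an eigenvector is (-1, 0).
For λ=6: (A-λI) row 1 is [-1, 2], so an eigenvector is (-2, -1).
General solution: c_1e^(5t)(-1,0) + c_2e^(6t)(-2,-1).
Applying x(0)=-1, y(0)=-4 gives c_1=-7, c_2=4.

x(t) = -8e^(6t) + 7e^(5t), y(t) = -4e^(6t)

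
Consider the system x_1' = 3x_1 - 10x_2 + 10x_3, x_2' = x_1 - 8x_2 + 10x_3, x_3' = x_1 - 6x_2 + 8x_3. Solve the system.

Coefficient matrix A = [[3, -10, 10], [1, -8, 10], [1, -6, 8]].
det(A - λI) = 0 gives eigenvalues λ = 3, 2, -2.
For λ=3: eigenvector (1,1,1).
For λ=2: eigenvector (0,1,1).
For λ=-2: eigenvector (-2,-2,-1).
General solution: C_1e^(3t)(1,1,1) + C_2e^(2t)(0,1,1) + C_3e^(-2t)(-2,-2,-1).

x_1(t) = C_1e^(3t) - 2C_3e^(-2t), x_2(t) = C_1e^(3t) + C_2e^(2t) - 2C_3e^(-2t), x_3(t) = C_1e^(3t) + C_2e^(2t) - C_3e^(-2t)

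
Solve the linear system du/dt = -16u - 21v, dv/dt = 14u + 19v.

Coefficient matrix A = [[-16, -21], [14, 19]].
Characteristic polynomial det(A - λI) = λ^2 - 3λ - 10 = 0.
Eigenvalues λ = -2, 5.
For λ=-2: (A-λI) row 1 is [-14, -21], so an eigenvector is (-3, 2).
For λ=5: (A-λI) row 1 is [-21, -21], so an eigenvector is (1, -1).
General solution: K_1e^(-2t)(-3,2) + K_2e^(5t)(1,-1).

u(t) = -3K_1e^(-2t) + K_2e^(5t), v(t) = 2K_1e^(-2t) - K_2e^(5t)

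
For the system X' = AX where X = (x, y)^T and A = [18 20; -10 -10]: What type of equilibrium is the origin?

A = [[18,20],[-10,-10]]; det(A-λI) = λ^2 - 8λ + 20.
λ = 4 ± 2i: positive real part.

unstable spiral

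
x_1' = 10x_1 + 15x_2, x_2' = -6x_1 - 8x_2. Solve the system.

Coefficient matrix A = [[10, 15], [-6, -8]].
Characteristic polynomial det(A - λI) = λ^2 - 2λ + 10 = 0.
Eigenvalues λ = 1 ± 3i (complex conjugate pair).
For λ=1+3i: an eigenvector is (2,-1) - i(1,-1) = (2 - i, -1 + i).
A real fundamental pair from Re and Im of e^((1+3i)t)v: X_1 = e^(t)(cos(3t)·(2,-1) + sin(3t)·(1,-1)), X_2 = e^(t)(sin(3t)·(2,-1) - cos(3t)·(1,-1)).
General solution: K_1X_1 + K_2X_2.

x_1(t) = K_1e^(t)sin(3t) + 2K_1e^(t)cos(3t) + 2K_2e^(t)sin(3t) - K_2e^(t)cos(3t), x_2(t) = -K_1e^(t)sin(3t) - K_1e^(t)cos(3t) - K_2e^(t)sin(3t) + K_2e^(t)cos(3t)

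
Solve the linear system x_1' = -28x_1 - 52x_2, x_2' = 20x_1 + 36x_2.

Coefficient matrix A = [[-28, -52], [20, 36]].
Characteristic polynomial det(A - λI) = λ^2 - 8λ + 32 = 0.
Eigenvalues λ = 4 ± 4i (complex conjugate pair).
For λ=4+4i: an eigenvector is (3,-2) - i(2,-1) = (3 - 2i, -2 + i).
A real fundamental pair from Re and Im of e^((4+4i)t)v: X_1 = e^(4t)(cos(4t)·(3,-2) + sin(4t)·(2,-1)), X_2 = e^(4t)(sin(4t)·(3,-2) - cos(4t)·(2,-1)).
General solution: c_1X_1 + c_2X_2.

x_1(t) = 2c_1e^(4t)sin(4t) + 3c_1e^(4t)cos(4t) + 3c_2e^(4t)sin(4t) - 2c_2e^(4t)cos(4t), x_2(t) = -c_1e^(4t)sin(4t) - 2c_1e^(4t)cos(4t) - 2c_2e^(4t)sin(4t) + c_2e^(4t)cos(4t)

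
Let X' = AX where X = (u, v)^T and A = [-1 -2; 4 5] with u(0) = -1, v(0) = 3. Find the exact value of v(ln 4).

A = [[-1,-2],[4,5]]; eigenvalues λ = 3, 1.
Eigenvectors: (1,-2) for λ=3, (-1,1) for λ=1.
From the initial condition, c_1 = -2, c_2 = -1.
v(ln 4) = (-2)(4^3)(-2) + (-1)(4^1)(1) = 252.

252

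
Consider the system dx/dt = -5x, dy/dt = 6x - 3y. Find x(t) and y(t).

x(t) = -C_2e^(-5t), y(t) = C_1e^(-3t) + 3C_2e^(-5t)

Coefficient matrix A = [[-5, 0], [6, -3]].
Characteristic polynomial det(A - λI) = λ^2 + 8λ + 15 = 0.
Eigenvalues λ = -3, -5.
For λ=-3: (A-λI) row 1 is [-2, 0], so an eigenvector is (0, 1).
For λ=-5: (A-λI) row 2 is [6, 2], so an eigenvector is (-1, 3).
General solution: C_1e^(-3t)(0,1) + C_2e^(-5t)(-1,3).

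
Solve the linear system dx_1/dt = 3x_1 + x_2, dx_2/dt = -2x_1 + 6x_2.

Coefficient matrix A = [[3, 1], [-2, 6]].
Characteristic polynomial det(A - λI) = λ^2 - 9λ + 20 = 0.
Eigenvalues λ = 4, 5.
For λ=4: (A-λI) row 1 is [-1, 1], so an eigenvector is (1, 1).
For λ=5: (A-λI) row 1 is [-2, 1], so an eigenvector is (-1, -2).
General solution: c_1e^(4t)(1,1) + c_2e^(5t)(-1,-2).

x_1(t) = c_1e^(4t) - c_2e^(5t), x_2(t) = c_1e^(4t) - 2c_2e^(5t)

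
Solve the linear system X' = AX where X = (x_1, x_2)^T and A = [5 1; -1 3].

Coefficient matrix A = [[5, 1], [-1, 3]].
Characteristic polynomial det(A - λI) = λ^2 - 8λ + 16 = 0.
Single eigenvalue λ = 4 with algebraic multiplicity 2.
Eigenvector v = (1,-1); generalized eigenvector w with (A-λI)w=v is (-2,3).
General solution: e^(4t)[c_1·v + c_2·(t·v + w)].

x_1(t) = c_1e^(4t) + c_2te^(4t) - 2c_2e^(4t), x_2(t) = -c_1e^(4t) - c_2te^(4t) + 3c_2e^(4t)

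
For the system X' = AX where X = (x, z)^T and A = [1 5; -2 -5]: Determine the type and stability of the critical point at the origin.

A = [[1,5],[-2,-5]]; det(A-λI) = λ^2 + 4λ + 5.
λ = -2 ± i: negative real part.

stable spiral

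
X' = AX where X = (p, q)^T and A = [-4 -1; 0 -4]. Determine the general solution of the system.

p(t) = c_1e^(-4t) + c_2te^(-4t) - c_2e^(-4t), q(t) = -c_2e^(-4t)

Coefficient matrix A = [[-4, -1], [0, -4]].
Characteristic polynomial det(A - λI) = λ^2 + 8λ + 16 = 0.
Single eigenvalue λ = -4 with algebraic multiplicity 2.
Eigenvector v = (1,0); generalized eigenvector w with (A-λI)w=v is (-1,-1).
General solution: e^(-4t)[c_1·v + c_2·(t·v + w)].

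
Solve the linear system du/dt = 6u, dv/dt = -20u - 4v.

Coefficient matrix A = [[6, 0], [-20, -4]].
Characteristic polynomial det(A - λI) = λ^2 - 2λ - 24 = 0.
Eigenvalues λ = 6, -4.
For λ=6: (A-λI) row 2 is [-20, -10], so an eigenvector is (1, -2).
For λ=-4: (A-λI) row 1 is [10, 0], so an eigenvector is (0, 1).
General solution: K_1e^(6t)(1,-2) + K_2e^(-4t)(0,1).

u(t) = K_1e^(6t), v(t) = -2K_1e^(6t) + K_2e^(-4t)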